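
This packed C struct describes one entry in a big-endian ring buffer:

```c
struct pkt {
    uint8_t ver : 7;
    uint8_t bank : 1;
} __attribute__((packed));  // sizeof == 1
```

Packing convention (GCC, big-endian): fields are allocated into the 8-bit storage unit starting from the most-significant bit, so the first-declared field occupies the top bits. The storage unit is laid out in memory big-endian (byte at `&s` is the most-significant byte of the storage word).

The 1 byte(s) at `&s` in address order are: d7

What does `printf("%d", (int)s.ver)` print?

107

[0]=0xd7 (big-endian) → word 0xd7
ver:7 @ bit 1 → (0xd7>>1)&0x7f = 0x6b  ←
bank:1 @ bit 0 → (0xd7>>0)&0x1 = 0x1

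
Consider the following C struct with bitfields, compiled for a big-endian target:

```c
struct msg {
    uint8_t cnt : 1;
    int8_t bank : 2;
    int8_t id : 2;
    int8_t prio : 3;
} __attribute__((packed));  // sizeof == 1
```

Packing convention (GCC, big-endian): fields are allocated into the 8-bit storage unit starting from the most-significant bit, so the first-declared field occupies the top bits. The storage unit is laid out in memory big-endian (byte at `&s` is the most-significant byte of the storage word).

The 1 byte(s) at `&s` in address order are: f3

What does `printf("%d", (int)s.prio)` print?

[0]=0xf3 (big-endian) → word 0xf3
cnt [7+:1] = (word>>7) & 0x1 = 1
bank [5+:2] = (word>>5) & 0x3 = 3
id [3+:2] = (word>>3) & 0x3 = 2
prio [0+:3] = (word>>0) & 0x7 = 3  ←
prio signed 3b, MSB=0: value = 3

3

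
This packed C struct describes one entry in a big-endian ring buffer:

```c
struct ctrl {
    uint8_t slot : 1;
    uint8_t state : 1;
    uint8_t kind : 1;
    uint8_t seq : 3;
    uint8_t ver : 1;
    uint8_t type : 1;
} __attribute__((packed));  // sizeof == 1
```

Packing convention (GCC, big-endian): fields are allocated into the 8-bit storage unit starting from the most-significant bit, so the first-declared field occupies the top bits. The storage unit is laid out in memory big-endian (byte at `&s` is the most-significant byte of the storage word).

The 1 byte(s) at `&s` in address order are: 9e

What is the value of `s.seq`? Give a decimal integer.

[0]=0x9e (big-endian) → word 0x9e
slot [7+:1] = (word>>7) & 0x1 = 1
state [6+:1] = (word>>6) & 0x1 = 0
kind [5+:1] = (word>>5) & 0x1 = 0
seq [2+:3] = (word>>2) & 0x7 = 7  ←
ver [1+:1] = (word>>1) & 0x1 = 1
type [0+:1] = (word>>0) & 0x1 = 0

7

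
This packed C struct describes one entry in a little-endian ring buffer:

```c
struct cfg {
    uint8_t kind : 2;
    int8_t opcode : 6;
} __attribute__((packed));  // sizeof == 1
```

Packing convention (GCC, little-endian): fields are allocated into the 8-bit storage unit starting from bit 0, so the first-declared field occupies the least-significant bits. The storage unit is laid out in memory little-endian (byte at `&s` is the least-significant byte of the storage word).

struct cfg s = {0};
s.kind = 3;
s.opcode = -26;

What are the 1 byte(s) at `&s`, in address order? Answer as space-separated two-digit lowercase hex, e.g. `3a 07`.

9b

[0+:2] kind=3 & 0x3 = 0x3; word=0x03
[2+:6] opcode=-26 & 0x3f = 0x26; word=0x9b
word = 0x9b → little-endian bytes:
  [0]=0x9b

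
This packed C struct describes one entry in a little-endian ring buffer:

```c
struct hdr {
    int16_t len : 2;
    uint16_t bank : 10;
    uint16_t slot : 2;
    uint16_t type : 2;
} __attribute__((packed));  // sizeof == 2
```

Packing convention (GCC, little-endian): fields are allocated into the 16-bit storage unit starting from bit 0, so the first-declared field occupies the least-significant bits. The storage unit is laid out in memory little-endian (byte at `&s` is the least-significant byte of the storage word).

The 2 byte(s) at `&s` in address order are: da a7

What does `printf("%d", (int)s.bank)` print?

502

[0]=0xda [1]=0xa7 (little-endian) → word 0xa7da
len:2 @ bit 0 → (0xa7da>>0)&0x3 = 0x2
bank:10 @ bit 2 → (0xa7da>>2)&0x3ff = 0x1f6  ←
slot:2 @ bit 12 → (0xa7da>>12)&0x3 = 0x2
type:2 @ bit 14 → (0xa7da>>14)&0x3 = 0x2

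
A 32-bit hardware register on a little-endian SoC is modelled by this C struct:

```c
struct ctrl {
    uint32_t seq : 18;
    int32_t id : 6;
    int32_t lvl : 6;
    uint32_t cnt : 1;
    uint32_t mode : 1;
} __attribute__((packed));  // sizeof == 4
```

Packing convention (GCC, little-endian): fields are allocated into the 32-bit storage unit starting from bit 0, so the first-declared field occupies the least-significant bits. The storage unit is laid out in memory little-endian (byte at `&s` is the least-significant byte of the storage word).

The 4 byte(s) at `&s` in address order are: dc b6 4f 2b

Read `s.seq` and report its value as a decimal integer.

[0]=0xdc [1]=0xb6 [2]=0x4f [3]=0x2b (little-endian) → word 0x2b4fb6dc
seq:18 @ bit 0 → (0x2b4fb6dc>>0)&0x3ffff = 0x3b6dc  ←
id:6 @ bit 18 → (0x2b4fb6dc>>18)&0x3f = 0x13
lvl:6 @ bit 24 → (0x2b4fb6dc>>24)&0x3f = 0x2b
cnt:1 @ bit 30 → (0x2b4fb6dc>>30)&0x1 = 0x0
mode:1 @ bit 31 → (0x2b4fb6dc>>31)&0x1 = 0x0

243420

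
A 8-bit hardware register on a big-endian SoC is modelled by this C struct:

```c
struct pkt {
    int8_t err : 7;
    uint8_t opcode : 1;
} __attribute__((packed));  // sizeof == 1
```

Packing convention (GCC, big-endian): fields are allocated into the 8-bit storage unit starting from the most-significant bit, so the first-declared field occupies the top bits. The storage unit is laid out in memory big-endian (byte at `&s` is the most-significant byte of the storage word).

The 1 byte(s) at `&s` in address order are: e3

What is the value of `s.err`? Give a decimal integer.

-15

[0]=0xe3 (big-endian) → word 0xe3
err [1+:7] = (word>>1) & 0x7f = 113  ←
opcode [0+:1] = (word>>0) & 0x1 = 1
err signed 7b, MSB=1: 113 - 128 = -15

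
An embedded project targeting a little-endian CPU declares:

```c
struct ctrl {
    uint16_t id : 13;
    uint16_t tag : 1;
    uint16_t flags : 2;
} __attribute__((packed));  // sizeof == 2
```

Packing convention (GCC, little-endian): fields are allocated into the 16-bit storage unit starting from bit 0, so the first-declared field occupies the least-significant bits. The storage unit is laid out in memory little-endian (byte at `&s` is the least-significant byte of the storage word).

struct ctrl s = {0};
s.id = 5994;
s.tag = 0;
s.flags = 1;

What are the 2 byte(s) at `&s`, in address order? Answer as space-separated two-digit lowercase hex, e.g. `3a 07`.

id (13b) val=5994 bits=0x176a at bit 0: 0x176a
tag (1b) val=0 bits=0x0 at bit 13: 0x176a
flags (2b) val=1 bits=0x1 at bit 14: 0x576a
word = 0x576a → little-endian bytes:
  [0]=0x6a  [1]=0x57

6a 57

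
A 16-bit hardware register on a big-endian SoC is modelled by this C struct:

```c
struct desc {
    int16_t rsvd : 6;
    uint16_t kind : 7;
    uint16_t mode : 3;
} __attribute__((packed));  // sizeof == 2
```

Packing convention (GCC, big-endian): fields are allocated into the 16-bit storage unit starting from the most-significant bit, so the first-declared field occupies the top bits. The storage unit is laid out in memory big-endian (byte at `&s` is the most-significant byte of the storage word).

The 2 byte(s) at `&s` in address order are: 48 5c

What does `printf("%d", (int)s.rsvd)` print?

[0]=0x48 [1]=0x5c (big-endian) → word 0x485c
rsvd:6 @ bit 10 → (0x485c>>10)&0x3f = 0x12  ←
kind:7 @ bit 3 → (0x485c>>3)&0x7f = 0xb
mode:3 @ bit 0 → (0x485c>>0)&0x7 = 0x4
rsvd signed 6b, MSB=0: value = 18

18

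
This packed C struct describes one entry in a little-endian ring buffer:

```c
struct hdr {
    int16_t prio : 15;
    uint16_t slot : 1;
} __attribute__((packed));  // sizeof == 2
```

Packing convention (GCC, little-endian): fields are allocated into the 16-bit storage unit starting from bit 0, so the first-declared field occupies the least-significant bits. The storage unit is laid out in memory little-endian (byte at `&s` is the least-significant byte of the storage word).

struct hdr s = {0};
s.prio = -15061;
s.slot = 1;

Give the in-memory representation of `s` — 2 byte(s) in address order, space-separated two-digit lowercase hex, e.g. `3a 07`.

2b c5

prio:15 = -15061 → 0x452b << 0 → word 0x452b
slot:1 = 1 → 0x1 << 15 → word 0xc52b
word = 0xc52b → little-endian bytes:
  [0]=0x2b  [1]=0xc5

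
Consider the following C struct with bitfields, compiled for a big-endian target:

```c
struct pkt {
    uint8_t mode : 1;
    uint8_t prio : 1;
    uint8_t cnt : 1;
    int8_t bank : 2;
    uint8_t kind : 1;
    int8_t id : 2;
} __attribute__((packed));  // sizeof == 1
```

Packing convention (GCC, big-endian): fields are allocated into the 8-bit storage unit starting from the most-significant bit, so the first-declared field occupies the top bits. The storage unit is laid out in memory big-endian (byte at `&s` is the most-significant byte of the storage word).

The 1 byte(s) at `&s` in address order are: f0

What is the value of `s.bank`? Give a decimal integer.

-2

[0]=0xf0 (big-endian) → word 0xf0
mode:1 @ bit 7 → (0xf0>>7)&0x1 = 0x1
prio:1 @ bit 6 → (0xf0>>6)&0x1 = 0x1
cnt:1 @ bit 5 → (0xf0>>5)&0x1 = 0x1
bank:2 @ bit 3 → (0xf0>>3)&0x3 = 0x2  ←
kind:1 @ bit 2 → (0xf0>>2)&0x1 = 0x0
id:2 @ bit 0 → (0xf0>>0)&0x3 = 0x0
bank signed 2b, MSB=1: 2 - 4 = -2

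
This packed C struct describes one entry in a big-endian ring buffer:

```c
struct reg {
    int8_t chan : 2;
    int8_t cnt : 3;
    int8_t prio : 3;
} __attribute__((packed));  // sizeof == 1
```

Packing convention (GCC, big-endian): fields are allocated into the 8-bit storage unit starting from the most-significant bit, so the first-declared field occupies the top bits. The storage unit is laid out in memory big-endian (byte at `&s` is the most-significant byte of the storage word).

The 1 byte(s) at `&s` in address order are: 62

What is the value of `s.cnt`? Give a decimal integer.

-4

[0]=0x62 (big-endian) → word 0x62
chan [6+:2] = (word>>6) & 0x3 = 1
cnt [3+:3] = (word>>3) & 0x7 = 4  ←
prio [0+:3] = (word>>0) & 0x7 = 2
cnt signed 3b, MSB=1: 4 - 8 = -4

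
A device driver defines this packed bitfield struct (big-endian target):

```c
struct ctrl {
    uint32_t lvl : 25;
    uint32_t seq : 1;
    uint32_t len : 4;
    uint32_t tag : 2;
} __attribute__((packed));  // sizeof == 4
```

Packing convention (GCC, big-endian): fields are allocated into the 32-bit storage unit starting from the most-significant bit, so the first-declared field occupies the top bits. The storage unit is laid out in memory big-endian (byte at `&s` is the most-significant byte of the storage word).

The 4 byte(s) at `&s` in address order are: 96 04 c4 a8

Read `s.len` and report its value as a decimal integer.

10

[0]=0x96 [1]=0x04 [2]=0xc4 [3]=0xa8 (big-endian) → word 0x9604c4a8
lvl [7+:25] = (word>>7) & 0x1ffffff = 19663241
seq [6+:1] = (word>>6) & 0x1 = 0
len [2+:4] = (word>>2) & 0xf = 10  ←
tag [0+:2] = (word>>0) & 0x3 = 0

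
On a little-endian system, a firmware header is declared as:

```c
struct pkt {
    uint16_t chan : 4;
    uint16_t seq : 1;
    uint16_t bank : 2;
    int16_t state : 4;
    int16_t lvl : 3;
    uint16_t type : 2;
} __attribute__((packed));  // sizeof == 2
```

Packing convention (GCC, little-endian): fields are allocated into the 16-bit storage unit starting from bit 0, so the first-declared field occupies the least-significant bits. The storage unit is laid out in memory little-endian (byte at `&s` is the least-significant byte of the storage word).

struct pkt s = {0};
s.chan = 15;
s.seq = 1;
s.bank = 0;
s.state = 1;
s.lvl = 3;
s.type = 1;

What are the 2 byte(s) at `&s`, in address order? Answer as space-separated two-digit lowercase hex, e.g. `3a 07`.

9f 58

[0+:4] chan=15 & 0xf = 0xf; word=0x000f
[4+:1] seq=1 & 0x1 = 0x1; word=0x001f
[5+:2] bank=0 & 0x3 = 0x0; word=0x001f
[7+:4] state=1 & 0xf = 0x1; word=0x009f
[11+:3] lvl=3 & 0x7 = 0x3; word=0x189f
[14+:2] type=1 & 0x3 = 0x1; word=0x589f
word = 0x589f → little-endian bytes:
  [0]=0x9f  [1]=0x58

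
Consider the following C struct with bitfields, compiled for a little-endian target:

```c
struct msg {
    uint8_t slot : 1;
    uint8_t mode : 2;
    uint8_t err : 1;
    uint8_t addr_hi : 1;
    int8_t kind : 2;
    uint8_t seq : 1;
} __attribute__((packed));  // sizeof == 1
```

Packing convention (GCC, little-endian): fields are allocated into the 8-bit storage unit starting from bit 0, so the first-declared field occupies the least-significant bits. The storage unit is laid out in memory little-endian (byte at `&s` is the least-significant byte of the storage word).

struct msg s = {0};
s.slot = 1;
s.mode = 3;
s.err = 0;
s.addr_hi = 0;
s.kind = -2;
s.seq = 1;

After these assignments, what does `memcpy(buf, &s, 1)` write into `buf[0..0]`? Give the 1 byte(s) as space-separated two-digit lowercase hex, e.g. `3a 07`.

c7

slot:1 = 1 → 0x1 << 0 → word 0x01
mode:2 = 3 → 0x3 << 1 → word 0x07
err:1 = 0 → 0x0 << 3 → word 0x07
addr_hi:1 = 0 → 0x0 << 4 → word 0x07
kind:2 = -2 → 0x2 << 5 → word 0x47
seq:1 = 1 → 0x1 << 7 → word 0xc7
word = 0xc7 → little-endian bytes:
  [0]=0xc7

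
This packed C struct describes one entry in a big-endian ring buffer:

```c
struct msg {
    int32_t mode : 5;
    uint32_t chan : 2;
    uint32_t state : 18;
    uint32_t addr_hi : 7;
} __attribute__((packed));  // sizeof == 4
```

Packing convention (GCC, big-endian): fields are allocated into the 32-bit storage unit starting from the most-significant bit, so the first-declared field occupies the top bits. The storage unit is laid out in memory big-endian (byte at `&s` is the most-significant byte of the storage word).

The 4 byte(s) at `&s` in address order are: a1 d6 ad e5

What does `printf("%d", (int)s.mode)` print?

[0]=0xa1 [1]=0xd6 [2]=0xad [3]=0xe5 (big-endian) → word 0xa1d6ade5
mode:5 @ bit 27 → (0xa1d6ade5>>27)&0x1f = 0x14  ←
chan:2 @ bit 25 → (0xa1d6ade5>>25)&0x3 = 0x0
state:18 @ bit 7 → (0xa1d6ade5>>7)&0x3ffff = 0x3ad5b
addr_hi:7 @ bit 0 → (0xa1d6ade5>>0)&0x7f = 0x65
mode signed 5b, MSB=1: 20 - 32 = -12

-12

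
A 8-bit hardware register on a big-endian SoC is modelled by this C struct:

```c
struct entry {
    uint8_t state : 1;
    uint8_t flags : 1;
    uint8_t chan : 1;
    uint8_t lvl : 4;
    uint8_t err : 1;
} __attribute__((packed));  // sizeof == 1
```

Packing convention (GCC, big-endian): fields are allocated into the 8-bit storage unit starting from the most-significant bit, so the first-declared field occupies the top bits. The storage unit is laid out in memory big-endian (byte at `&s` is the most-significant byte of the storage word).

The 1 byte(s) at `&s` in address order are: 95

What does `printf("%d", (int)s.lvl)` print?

[0]=0x95 (big-endian) → word 0x95
state:1 @ bit 7 → (0x95>>7)&0x1 = 0x1
flags:1 @ bit 6 → (0x95>>6)&0x1 = 0x0
chan:1 @ bit 5 → (0x95>>5)&0x1 = 0x0
lvl:4 @ bit 1 → (0x95>>1)&0xf = 0xa  ←
err:1 @ bit 0 → (0x95>>0)&0x1 = 0x1

10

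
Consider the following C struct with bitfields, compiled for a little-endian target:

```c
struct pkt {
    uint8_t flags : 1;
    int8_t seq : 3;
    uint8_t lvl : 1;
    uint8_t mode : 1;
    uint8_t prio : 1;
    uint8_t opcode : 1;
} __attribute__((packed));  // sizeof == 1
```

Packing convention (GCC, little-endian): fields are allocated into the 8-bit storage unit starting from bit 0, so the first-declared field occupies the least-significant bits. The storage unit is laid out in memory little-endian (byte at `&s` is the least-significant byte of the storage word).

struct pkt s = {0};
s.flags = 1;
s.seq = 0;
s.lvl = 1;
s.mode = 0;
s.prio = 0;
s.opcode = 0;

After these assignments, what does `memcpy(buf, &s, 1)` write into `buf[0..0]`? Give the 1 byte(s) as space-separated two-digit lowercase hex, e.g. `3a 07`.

flags (1b) val=1 bits=0x1 at bit 0: 0x01
seq (3b) val=0 bits=0x0 at bit 1: 0x01
lvl (1b) val=1 bits=0x1 at bit 4: 0x11
mode (1b) val=0 bits=0x0 at bit 5: 0x11
prio (1b) val=0 bits=0x0 at bit 6: 0x11
opcode (1b) val=0 bits=0x0 at bit 7: 0x11
word = 0x11 → little-endian bytes:
  [0]=0x11

11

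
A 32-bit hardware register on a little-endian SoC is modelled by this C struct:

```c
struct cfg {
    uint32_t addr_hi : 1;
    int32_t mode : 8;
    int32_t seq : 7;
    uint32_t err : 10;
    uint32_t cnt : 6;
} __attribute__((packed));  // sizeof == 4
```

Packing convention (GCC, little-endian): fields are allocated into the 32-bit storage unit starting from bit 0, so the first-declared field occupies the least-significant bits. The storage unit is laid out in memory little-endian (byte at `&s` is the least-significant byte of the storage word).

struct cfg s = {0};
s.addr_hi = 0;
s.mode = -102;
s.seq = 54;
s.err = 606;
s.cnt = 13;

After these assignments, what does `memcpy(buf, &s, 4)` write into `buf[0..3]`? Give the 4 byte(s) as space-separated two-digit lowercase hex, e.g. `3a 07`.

34 6d 5e 36

addr_hi:1 = 0 → 0x0 << 0 → word 0x00000000
mode:8 = -102 → 0x9a << 1 → word 0x00000134
seq:7 = 54 → 0x36 << 9 → word 0x00006d34
err:10 = 606 → 0x25e << 16 → word 0x025e6d34
cnt:6 = 13 → 0xd << 26 → word 0x365e6d34
word = 0x365e6d34 → little-endian bytes:
  [0]=0x34  [1]=0x6d  [2]=0x5e  [3]=0x36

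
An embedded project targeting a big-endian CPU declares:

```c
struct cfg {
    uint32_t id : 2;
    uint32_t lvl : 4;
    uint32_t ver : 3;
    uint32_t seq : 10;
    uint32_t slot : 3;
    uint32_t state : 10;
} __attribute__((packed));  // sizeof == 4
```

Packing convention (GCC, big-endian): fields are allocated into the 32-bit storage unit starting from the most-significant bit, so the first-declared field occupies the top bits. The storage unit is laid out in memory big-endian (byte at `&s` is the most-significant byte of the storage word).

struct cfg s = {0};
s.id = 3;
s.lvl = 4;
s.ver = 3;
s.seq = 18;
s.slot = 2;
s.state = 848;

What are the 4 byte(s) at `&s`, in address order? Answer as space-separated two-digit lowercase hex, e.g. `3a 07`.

d1 82 4b 50

id (2b) val=3 bits=0x3 at bit 30: 0xc0000000
lvl (4b) val=4 bits=0x4 at bit 26: 0xd0000000
ver (3b) val=3 bits=0x3 at bit 23: 0xd1800000
seq (10b) val=18 bits=0x12 at bit 13: 0xd1824000
slot (3b) val=2 bits=0x2 at bit 10: 0xd1824800
state (10b) val=848 bits=0x350 at bit 0: 0xd1824b50
word = 0xd1824b50 → big-endian bytes:
  [0]=0xd1  [1]=0x82  [2]=0x4b  [3]=0x50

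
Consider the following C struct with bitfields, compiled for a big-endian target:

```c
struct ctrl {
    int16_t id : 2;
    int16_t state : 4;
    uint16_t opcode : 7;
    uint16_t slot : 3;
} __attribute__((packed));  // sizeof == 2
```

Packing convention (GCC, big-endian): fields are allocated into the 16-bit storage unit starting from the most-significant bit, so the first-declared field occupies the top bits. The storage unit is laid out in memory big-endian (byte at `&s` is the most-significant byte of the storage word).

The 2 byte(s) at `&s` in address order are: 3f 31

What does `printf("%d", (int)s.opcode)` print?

[0]=0x3f [1]=0x31 (big-endian) → word 0x3f31
id [14+:2] = (word>>14) & 0x3 = 0
state [10+:4] = (word>>10) & 0xf = 15
opcode [3+:7] = (word>>3) & 0x7f = 102  ←
slot [0+:3] = (word>>0) & 0x7 = 1

102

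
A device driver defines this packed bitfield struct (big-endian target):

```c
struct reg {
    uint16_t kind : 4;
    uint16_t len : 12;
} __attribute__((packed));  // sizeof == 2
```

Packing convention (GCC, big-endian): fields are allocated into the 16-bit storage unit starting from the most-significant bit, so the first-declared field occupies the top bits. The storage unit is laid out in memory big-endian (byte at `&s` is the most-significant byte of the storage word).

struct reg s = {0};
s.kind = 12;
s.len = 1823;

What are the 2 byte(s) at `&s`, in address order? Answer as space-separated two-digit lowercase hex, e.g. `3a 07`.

c7 1f

kind (4b) val=12 bits=0xc at bit 12: 0xc000
len (12b) val=1823 bits=0x71f at bit 0: 0xc71f
word = 0xc71f → big-endian bytes:
  [0]=0xc7  [1]=0x1f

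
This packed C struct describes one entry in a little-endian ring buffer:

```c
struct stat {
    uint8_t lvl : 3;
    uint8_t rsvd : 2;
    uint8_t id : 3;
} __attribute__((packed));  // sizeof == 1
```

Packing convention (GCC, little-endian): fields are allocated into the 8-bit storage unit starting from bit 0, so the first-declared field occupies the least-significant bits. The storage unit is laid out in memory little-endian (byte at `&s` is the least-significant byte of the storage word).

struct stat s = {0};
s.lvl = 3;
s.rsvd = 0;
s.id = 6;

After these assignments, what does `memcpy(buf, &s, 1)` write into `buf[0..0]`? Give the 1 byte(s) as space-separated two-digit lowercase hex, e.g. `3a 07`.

[0+:3] lvl=3 & 0x7 = 0x3; word=0x03
[3+:2] rsvd=0 & 0x3 = 0x0; word=0x03
[5+:3] id=6 & 0x7 = 0x6; word=0xc3
word = 0xc3 → little-endian bytes:
  [0]=0xc3

c3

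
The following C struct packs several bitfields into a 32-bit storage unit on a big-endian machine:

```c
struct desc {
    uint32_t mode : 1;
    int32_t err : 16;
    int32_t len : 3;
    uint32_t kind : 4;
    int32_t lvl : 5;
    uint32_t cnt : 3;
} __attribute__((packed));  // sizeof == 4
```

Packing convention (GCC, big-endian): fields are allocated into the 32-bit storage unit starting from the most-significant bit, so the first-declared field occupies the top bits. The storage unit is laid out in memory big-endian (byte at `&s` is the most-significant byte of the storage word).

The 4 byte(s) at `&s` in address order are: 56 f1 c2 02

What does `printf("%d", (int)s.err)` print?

-21021

[0]=0x56 [1]=0xf1 [2]=0xc2 [3]=0x02 (big-endian) → word 0x56f1c202
mode [31+:1] = (word>>31) & 0x1 = 0
err [15+:16] = (word>>15) & 0xffff = 44515  ←
len [12+:3] = (word>>12) & 0x7 = 4
kind [8+:4] = (word>>8) & 0xf = 2
lvl [3+:5] = (word>>3) & 0x1f = 0
cnt [0+:3] = (word>>0) & 0x7 = 2
err signed 16b, MSB=1: 44515 - 65536 = -21021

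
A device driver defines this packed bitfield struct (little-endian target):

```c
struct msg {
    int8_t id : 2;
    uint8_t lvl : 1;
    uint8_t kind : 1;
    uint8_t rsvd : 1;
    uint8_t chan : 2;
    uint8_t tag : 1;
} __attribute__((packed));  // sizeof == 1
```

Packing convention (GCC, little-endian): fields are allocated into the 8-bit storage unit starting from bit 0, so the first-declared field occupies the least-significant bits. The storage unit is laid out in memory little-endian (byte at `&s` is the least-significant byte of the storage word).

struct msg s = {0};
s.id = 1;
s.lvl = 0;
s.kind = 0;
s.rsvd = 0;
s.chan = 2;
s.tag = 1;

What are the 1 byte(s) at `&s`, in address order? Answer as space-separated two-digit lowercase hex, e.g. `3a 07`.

c1

id (2b) val=1 bits=0x1 at bit 0: 0x01
lvl (1b) val=0 bits=0x0 at bit 2: 0x01
kind (1b) val=0 bits=0x0 at bit 3: 0x01
rsvd (1b) val=0 bits=0x0 at bit 4: 0x01
chan (2b) val=2 bits=0x2 at bit 5: 0x41
tag (1b) val=1 bits=0x1 at bit 7: 0xc1
word = 0xc1 → little-endian bytes:
  [0]=0xc1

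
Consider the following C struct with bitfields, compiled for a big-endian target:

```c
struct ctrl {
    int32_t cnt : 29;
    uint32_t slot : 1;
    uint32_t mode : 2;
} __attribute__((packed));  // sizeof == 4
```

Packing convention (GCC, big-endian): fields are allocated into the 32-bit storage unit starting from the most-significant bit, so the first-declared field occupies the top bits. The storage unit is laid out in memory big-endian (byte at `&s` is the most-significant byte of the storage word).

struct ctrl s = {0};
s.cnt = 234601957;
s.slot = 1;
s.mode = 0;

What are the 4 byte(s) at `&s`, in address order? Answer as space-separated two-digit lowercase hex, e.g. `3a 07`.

6f dd ef 2c

cnt (29b) val=234601957 bits=0xdfbbde5 at bit 3: 0x6fddef28
slot (1b) val=1 bits=0x1 at bit 2: 0x6fddef2c
mode (2b) val=0 bits=0x0 at bit 0: 0x6fddef2c
word = 0x6fddef2c → big-endian bytes:
  [0]=0x6f  [1]=0xdd  [2]=0xef  [3]=0x2c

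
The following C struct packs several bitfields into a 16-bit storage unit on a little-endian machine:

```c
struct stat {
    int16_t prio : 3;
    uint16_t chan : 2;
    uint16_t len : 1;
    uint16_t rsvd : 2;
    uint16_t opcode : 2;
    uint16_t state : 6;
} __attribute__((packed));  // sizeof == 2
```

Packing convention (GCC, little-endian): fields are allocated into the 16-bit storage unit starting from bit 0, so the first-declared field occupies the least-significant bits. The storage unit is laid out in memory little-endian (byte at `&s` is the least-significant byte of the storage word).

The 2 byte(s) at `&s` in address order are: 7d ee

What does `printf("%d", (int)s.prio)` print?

-3

[0]=0x7d [1]=0xee (little-endian) → word 0xee7d
prio:3 @ bit 0 → (0xee7d>>0)&0x7 = 0x5  ←
chan:2 @ bit 3 → (0xee7d>>3)&0x3 = 0x3
len:1 @ bit 5 → (0xee7d>>5)&0x1 = 0x1
rsvd:2 @ bit 6 → (0xee7d>>6)&0x3 = 0x1
opcode:2 @ bit 8 → (0xee7d>>8)&0x3 = 0x2
state:6 @ bit 10 → (0xee7d>>10)&0x3f = 0x3b
prio signed 3b, MSB=1: 5 - 8 = -3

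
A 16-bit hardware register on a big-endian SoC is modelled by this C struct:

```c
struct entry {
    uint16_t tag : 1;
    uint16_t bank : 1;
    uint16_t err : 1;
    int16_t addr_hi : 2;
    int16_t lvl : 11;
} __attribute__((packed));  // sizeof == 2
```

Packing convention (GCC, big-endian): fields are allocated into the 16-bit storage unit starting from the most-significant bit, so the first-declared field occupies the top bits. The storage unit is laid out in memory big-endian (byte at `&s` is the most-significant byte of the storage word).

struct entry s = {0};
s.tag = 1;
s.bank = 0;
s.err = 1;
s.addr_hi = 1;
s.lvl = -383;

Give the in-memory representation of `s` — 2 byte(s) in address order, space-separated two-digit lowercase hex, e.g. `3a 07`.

ae 81

tag (1b) val=1 bits=0x1 at bit 15: 0x8000
bank (1b) val=0 bits=0x0 at bit 14: 0x8000
err (1b) val=1 bits=0x1 at bit 13: 0xa000
addr_hi (2b) val=1 bits=0x1 at bit 11: 0xa800
lvl (11b) val=-383 bits=0x681 at bit 0: 0xae81
word = 0xae81 → big-endian bytes:
  [0]=0xae  [1]=0x81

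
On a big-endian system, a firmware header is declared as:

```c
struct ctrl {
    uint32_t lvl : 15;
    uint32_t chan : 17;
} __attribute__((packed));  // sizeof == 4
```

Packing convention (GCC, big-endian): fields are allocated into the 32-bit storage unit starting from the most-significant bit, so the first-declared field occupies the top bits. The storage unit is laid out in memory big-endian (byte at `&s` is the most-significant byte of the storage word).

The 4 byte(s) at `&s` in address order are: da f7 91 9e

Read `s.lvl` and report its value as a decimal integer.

[0]=0xda [1]=0xf7 [2]=0x91 [3]=0x9e (big-endian) → word 0xdaf7919e
lvl [17+:15] = (word>>17) & 0x7fff = 28027  ←
chan [0+:17] = (word>>0) & 0x1ffff = 102814

28027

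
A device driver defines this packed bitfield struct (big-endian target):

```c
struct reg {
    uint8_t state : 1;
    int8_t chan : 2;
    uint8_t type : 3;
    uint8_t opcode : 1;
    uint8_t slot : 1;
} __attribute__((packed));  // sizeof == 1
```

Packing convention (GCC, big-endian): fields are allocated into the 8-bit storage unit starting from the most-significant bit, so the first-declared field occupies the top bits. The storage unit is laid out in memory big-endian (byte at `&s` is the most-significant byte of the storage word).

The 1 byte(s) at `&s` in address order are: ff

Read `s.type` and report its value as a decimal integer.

[0]=0xff (big-endian) → word 0xff
state [7+:1] = (word>>7) & 0x1 = 1
chan [5+:2] = (word>>5) & 0x3 = 3
type [2+:3] = (word>>2) & 0x7 = 7  ←
opcode [1+:1] = (word>>1) & 0x1 = 1
slot [0+:1] = (word>>0) & 0x1 = 1

7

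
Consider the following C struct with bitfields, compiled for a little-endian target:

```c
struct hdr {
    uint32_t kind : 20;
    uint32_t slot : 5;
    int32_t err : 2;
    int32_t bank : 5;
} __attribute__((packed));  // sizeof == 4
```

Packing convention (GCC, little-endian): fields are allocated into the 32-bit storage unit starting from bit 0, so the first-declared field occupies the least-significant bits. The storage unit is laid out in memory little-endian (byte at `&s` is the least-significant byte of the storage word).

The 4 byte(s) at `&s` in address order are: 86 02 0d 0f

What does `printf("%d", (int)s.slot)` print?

16

[0]=0x86 [1]=0x02 [2]=0x0d [3]=0x0f (little-endian) → word 0x0f0d0286
kind [0+:20] = (word>>0) & 0xfffff = 852614
slot [20+:5] = (word>>20) & 0x1f = 16  ←
err [25+:2] = (word>>25) & 0x3 = 3
bank [27+:5] = (word>>27) & 0x1f = 1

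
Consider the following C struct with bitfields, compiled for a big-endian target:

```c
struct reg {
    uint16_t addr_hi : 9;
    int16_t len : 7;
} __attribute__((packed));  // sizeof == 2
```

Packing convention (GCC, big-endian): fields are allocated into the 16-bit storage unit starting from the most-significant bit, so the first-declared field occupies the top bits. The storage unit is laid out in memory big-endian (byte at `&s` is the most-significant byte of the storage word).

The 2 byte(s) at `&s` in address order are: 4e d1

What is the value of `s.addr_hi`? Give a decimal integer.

[0]=0x4e [1]=0xd1 (big-endian) → word 0x4ed1
addr_hi [7+:9] = (word>>7) & 0x1ff = 157  ←
len [0+:7] = (word>>0) & 0x7f = 81

157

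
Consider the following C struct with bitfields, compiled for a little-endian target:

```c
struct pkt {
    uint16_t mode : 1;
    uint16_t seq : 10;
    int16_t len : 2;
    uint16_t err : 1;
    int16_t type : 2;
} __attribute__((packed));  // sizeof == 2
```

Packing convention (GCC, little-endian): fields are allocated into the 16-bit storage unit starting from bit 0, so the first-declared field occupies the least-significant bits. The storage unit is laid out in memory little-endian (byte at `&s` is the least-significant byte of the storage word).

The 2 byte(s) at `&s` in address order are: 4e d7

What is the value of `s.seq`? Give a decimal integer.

935

[0]=0x4e [1]=0xd7 (little-endian) → word 0xd74e
mode:1 @ bit 0 → (0xd74e>>0)&0x1 = 0x0
seq:10 @ bit 1 → (0xd74e>>1)&0x3ff = 0x3a7  ←
len:2 @ bit 11 → (0xd74e>>11)&0x3 = 0x2
err:1 @ bit 13 → (0xd74e>>13)&0x1 = 0x0
type:2 @ bit 14 → (0xd74e>>14)&0x3 = 0x3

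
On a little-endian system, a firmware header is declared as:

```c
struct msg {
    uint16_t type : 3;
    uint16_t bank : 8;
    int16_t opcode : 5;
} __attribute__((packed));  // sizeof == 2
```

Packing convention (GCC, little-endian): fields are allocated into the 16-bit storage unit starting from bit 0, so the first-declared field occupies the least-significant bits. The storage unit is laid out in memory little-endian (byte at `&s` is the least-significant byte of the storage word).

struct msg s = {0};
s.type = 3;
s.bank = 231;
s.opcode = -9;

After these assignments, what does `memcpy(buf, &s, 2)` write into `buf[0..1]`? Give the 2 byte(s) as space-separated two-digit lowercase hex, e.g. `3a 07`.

type (3b) val=3 bits=0x3 at bit 0: 0x0003
bank (8b) val=231 bits=0xe7 at bit 3: 0x073b
opcode (5b) val=-9 bits=0x17 at bit 11: 0xbf3b
word = 0xbf3b → little-endian bytes:
  [0]=0x3b  [1]=0xbf

3b bf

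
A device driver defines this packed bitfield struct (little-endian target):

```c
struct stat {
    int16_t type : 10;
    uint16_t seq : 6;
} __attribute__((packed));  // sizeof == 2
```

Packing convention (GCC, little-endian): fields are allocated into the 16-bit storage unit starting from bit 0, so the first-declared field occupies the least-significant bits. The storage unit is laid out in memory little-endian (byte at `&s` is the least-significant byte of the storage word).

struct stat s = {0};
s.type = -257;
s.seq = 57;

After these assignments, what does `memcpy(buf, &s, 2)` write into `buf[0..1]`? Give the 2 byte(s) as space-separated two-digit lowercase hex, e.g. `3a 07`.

ff e6

[0+:10] type=-257 & 0x3ff = 0x2ff; word=0x02ff
[10+:6] seq=57 & 0x3f = 0x39; word=0xe6ff
word = 0xe6ff → little-endian bytes:
  [0]=0xff  [1]=0xe6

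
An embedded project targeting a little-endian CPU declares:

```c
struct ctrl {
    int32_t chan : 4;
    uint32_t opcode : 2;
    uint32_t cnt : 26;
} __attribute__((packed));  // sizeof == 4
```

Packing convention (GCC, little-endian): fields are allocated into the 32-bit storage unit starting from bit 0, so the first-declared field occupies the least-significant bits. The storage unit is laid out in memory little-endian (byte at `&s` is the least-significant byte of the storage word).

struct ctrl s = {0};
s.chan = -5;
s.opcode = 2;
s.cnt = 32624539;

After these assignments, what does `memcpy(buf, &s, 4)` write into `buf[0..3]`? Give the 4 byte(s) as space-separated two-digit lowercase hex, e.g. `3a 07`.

eb e6 73 7c

chan:4 = -5 → 0xb << 0 → word 0x0000000b
opcode:2 = 2 → 0x2 << 4 → word 0x0000002b
cnt:26 = 32624539 → 0x1f1cf9b << 6 → word 0x7c73e6eb
word = 0x7c73e6eb → little-endian bytes:
  [0]=0xeb  [1]=0xe6  [2]=0x73  [3]=0x7c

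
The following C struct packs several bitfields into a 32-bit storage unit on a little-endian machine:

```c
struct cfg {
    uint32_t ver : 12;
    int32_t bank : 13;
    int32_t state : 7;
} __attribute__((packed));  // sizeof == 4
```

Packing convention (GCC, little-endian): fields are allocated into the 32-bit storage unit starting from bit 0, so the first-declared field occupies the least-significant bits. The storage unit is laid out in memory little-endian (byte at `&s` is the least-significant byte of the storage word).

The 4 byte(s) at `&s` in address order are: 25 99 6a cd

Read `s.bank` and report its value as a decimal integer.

[0]=0x25 [1]=0x99 [2]=0x6a [3]=0xcd (little-endian) → word 0xcd6a9925
ver [0+:12] = (word>>0) & 0xfff = 2341
bank [12+:13] = (word>>12) & 0x1fff = 5801  ←
state [25+:7] = (word>>25) & 0x7f = 102
bank signed 13b, MSB=1: 5801 - 8192 = -2391

-2391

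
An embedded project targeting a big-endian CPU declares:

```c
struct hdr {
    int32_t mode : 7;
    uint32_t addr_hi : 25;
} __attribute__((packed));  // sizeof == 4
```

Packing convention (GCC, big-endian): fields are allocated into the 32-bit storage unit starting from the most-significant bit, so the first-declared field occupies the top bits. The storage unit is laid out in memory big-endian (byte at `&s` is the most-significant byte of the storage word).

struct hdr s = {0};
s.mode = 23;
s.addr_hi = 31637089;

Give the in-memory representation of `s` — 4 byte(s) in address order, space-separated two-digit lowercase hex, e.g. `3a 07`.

2f e2 be 61

mode:7 = 23 → 0x17 << 25 → word 0x2e000000
addr_hi:25 = 31637089 → 0x1e2be61 << 0 → word 0x2fe2be61
word = 0x2fe2be61 → big-endian bytes:
  [0]=0x2f  [1]=0xe2  [2]=0xbe  [3]=0x61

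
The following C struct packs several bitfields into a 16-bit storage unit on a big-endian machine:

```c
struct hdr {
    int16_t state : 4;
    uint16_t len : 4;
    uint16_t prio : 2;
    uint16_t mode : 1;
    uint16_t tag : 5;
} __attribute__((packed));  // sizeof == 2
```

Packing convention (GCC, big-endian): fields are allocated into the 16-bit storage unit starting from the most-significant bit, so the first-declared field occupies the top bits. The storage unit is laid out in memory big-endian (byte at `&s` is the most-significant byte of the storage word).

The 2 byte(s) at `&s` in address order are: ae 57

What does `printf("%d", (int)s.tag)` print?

[0]=0xae [1]=0x57 (big-endian) → word 0xae57
state [12+:4] = (word>>12) & 0xf = 10
len [8+:4] = (word>>8) & 0xf = 14
prio [6+:2] = (word>>6) & 0x3 = 1
mode [5+:1] = (word>>5) & 0x1 = 0
tag [0+:5] = (word>>0) & 0x1f = 23  ←

23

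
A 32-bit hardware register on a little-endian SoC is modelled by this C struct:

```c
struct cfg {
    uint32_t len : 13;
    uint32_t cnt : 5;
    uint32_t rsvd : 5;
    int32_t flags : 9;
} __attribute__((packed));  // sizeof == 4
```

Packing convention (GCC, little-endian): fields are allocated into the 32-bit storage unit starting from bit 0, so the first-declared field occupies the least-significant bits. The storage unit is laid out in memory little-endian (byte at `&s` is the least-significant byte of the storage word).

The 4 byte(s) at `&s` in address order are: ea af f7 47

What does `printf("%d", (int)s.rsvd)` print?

29

[0]=0xea [1]=0xaf [2]=0xf7 [3]=0x47 (little-endian) → word 0x47f7afea
len [0+:13] = (word>>0) & 0x1fff = 4074
cnt [13+:5] = (word>>13) & 0x1f = 29
rsvd [18+:5] = (word>>18) & 0x1f = 29  ←
flags [23+:9] = (word>>23) & 0x1ff = 143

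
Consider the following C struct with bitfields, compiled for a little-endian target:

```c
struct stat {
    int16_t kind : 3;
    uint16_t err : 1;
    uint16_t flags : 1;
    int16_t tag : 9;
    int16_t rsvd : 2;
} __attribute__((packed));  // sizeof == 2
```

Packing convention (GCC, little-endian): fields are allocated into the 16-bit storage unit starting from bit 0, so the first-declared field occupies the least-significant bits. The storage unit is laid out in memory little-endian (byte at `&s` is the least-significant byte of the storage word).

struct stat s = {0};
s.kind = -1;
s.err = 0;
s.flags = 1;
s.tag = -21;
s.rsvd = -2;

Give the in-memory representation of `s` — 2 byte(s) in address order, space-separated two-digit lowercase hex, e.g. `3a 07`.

kind (3b) val=-1 bits=0x7 at bit 0: 0x0007
err (1b) val=0 bits=0x0 at bit 3: 0x0007
flags (1b) val=1 bits=0x1 at bit 4: 0x0017
tag (9b) val=-21 bits=0x1eb at bit 5: 0x3d77
rsvd (2b) val=-2 bits=0x2 at bit 14: 0xbd77
word = 0xbd77 → little-endian bytes:
  [0]=0x77  [1]=0xbd

77 bd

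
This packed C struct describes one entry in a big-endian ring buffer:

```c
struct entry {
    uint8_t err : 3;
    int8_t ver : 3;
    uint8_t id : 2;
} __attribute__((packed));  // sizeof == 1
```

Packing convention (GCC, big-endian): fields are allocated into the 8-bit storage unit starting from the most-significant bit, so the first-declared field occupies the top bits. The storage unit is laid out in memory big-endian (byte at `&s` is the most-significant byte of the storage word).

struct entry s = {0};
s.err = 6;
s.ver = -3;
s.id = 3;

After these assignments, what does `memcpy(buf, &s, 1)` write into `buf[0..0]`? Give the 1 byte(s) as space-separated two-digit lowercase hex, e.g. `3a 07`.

err:3 = 6 → 0x6 << 5 → word 0xc0
ver:3 = -3 → 0x5 << 2 → word 0xd4
id:2 = 3 → 0x3 << 0 → word 0xd7
word = 0xd7 → big-endian bytes:
  [0]=0xd7

d7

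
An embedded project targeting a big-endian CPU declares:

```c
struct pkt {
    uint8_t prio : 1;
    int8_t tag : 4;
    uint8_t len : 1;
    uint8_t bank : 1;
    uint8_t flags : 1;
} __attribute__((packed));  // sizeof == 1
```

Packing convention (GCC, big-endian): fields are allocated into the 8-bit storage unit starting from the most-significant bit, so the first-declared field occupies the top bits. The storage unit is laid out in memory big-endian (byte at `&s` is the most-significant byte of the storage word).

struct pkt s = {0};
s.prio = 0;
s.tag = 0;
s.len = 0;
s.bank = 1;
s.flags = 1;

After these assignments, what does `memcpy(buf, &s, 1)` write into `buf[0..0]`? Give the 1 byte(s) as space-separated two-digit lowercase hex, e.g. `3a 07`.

03

[7+:1] prio=0 & 0x1 = 0x0; word=0x00
[3+:4] tag=0 & 0xf = 0x0; word=0x00
[2+:1] len=0 & 0x1 = 0x0; word=0x00
[1+:1] bank=1 & 0x1 = 0x1; word=0x02
[0+:1] flags=1 & 0x1 = 0x1; word=0x03
word = 0x03 → big-endian bytes:
  [0]=0x03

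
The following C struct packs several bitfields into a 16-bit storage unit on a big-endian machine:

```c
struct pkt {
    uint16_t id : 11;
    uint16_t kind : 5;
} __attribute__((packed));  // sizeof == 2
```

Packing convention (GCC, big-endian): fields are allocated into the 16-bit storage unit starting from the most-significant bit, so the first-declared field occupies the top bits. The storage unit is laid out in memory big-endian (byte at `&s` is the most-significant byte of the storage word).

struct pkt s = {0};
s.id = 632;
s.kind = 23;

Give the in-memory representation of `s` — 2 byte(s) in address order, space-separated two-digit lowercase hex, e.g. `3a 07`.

[5+:11] id=632 & 0x7ff = 0x278; word=0x4f00
[0+:5] kind=23 & 0x1f = 0x17; word=0x4f17
word = 0x4f17 → big-endian bytes:
  [0]=0x4f  [1]=0x17

4f 17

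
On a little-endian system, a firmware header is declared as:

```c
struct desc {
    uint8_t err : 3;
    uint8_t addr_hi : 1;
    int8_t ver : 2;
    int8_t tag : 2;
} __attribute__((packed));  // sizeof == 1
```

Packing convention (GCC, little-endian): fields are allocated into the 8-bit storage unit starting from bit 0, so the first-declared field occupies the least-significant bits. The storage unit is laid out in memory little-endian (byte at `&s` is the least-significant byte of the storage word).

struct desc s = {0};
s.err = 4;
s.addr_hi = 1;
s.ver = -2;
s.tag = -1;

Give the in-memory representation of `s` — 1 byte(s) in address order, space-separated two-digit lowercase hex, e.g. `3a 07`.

err:3 = 4 → 0x4 << 0 → word 0x04
addr_hi:1 = 1 → 0x1 << 3 → word 0x0c
ver:2 = -2 → 0x2 << 4 → word 0x2c
tag:2 = -1 → 0x3 << 6 → word 0xec
word = 0xec → little-endian bytes:
  [0]=0xec

ec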